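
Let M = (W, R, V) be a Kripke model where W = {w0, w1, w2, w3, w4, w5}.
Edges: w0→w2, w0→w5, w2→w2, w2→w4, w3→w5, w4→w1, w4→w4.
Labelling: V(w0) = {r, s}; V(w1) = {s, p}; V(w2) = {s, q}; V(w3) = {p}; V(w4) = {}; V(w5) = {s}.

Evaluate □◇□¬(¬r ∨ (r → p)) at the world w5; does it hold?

Yes

Recall that □ψ holds at a world iff ψ holds at every accessible world, and ◇ψ holds iff ψ holds at some accessible world.
At w5: no accessible worlds, so □◇□¬(¬r ∨ (r → p)) holds vacuously.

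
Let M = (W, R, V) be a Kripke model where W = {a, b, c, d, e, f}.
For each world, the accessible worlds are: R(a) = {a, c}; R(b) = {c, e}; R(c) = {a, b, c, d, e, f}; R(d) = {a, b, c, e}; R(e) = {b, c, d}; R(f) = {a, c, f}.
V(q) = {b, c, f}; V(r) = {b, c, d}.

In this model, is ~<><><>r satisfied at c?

At c: <><><>r is true, so ~<><><>r is false.
  At c: <><><>r requires <><>r at some successor in {a, b, c, d, e, f}.
    <><>r holds at a, so <><><>r is true at c.
      At a: <><>r requires <>r at some successor in {a, c}.
        <>r holds at a, so <><>r is true at a.

No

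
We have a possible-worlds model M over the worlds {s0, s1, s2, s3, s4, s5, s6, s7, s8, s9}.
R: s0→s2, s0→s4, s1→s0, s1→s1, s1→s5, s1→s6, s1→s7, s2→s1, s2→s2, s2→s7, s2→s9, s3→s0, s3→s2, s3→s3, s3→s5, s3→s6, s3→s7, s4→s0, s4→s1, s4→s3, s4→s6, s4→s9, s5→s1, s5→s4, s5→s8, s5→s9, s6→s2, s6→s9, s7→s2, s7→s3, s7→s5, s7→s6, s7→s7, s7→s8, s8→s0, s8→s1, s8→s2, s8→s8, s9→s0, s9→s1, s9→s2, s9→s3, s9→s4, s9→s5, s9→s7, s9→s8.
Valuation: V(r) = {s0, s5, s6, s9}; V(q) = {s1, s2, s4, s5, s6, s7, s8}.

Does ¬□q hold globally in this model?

Let φ = ¬□q. Evaluate φ at each world:
  s0 (successors {s2, s4}): φ is false.
  s1 (successors {s0, s1, s5, s6, s7}): φ is true.
  s2 (successors {s1, s2, s7, s9}): φ is true.
  s3 (successors {s0, s2, s3, s5, s6, s7}): φ is true.
  s4 (successors {s0, s1, s3, s6, s9}): φ is true.
  s5 (successors {s1, s4, s8, s9}): φ is true.
  s6 (successors {s2, s9}): φ is true.
  s7 (successors {s2, s3, s5, s6, s7, s8}): φ is true.
  s8 (successors {s0, s1, s2, s8}): φ is true.
  s9 (successors {s0, s1, s2, s3, s4, s5, s7, s8}): φ is true.
Detail at s0 (counterexample):
  At s0: □q is true, so ¬□q is false.
    At s0: □q requires q at every successor {s2, s4}.
      At s2: q is true.
      At s4: q is true.
    So □q is true at s0.

No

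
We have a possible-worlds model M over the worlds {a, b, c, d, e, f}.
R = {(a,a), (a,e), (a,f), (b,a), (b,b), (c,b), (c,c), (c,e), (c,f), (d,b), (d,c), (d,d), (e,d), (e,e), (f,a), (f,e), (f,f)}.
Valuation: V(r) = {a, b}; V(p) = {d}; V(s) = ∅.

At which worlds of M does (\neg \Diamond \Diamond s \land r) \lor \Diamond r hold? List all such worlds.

a, b, c, d, f

Let φ = (\neg \Diamond \Diamond s \land r) \lor \Diamond r. Evaluate φ at each world:
  a (successors {a, e, f}): φ is true.
  b (successors {a, b}): φ is true.
  c (successors {b, c, e, f}): φ is true.
  d (successors {b, c, d}): φ is true.
  e (successors {d, e}): φ is false.
  f (successors {a, e, f}): φ is true.
For instance, at c:
  At c: \neg \Diamond \Diamond s \land r is false, \Diamond r is true, so (\neg \Diamond \Diamond s \land r) \lor \Diamond r is true.
    At c: \neg \Diamond \Diamond s is true, r is false, so \neg \Diamond \Diamond s \land r is false.
      At c: \Diamond \Diamond s is false, so \neg \Diamond \Diamond s is true.
    At c: \Diamond r requires r at some successor in {b, c, e, f}.
      r holds at b, so \Diamond r is true at c.
Satisfying worlds: {a, b, c, d, f}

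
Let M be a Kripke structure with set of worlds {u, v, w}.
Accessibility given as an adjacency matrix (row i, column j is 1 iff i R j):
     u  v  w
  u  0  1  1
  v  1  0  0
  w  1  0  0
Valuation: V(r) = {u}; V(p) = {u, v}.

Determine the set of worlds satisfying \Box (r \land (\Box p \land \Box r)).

none

Let φ = \Box (r \land (\Box p \land \Box r)). Evaluate φ at each world:
  u (successors {v, w}): φ is false.
  v (successors {u}): φ is false.
  w (successors {u}): φ is false.
For instance, at w:
  At w: \Box (r \land (\Box p \land \Box r)) requires r \land (\Box p \land \Box r) at every successor {u}.
    r \land (\Box p \land \Box r) fails at u, so \Box (r \land (\Box p \land \Box r)) is false at w.
      At u: r is true, \Box p \land \Box r is false, so r \land (\Box p \land \Box r) is false.
Satisfying worlds: none.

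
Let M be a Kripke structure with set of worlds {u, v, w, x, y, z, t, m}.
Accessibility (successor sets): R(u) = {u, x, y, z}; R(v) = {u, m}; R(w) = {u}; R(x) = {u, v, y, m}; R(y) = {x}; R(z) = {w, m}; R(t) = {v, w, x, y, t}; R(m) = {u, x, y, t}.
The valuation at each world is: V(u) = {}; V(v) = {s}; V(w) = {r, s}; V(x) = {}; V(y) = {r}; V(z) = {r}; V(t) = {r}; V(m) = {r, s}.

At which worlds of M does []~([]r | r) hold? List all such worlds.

w, y

Let φ = []~([]r | r). Evaluate φ at each world:
  u (successors {u, x, y, z}): φ is false.
  v (successors {u, m}): φ is false.
  w (successors {u}): φ is true.
  x (successors {u, v, y, m}): φ is false.
  y (successors {x}): φ is true.
  z (successors {w, m}): φ is false.
  t (successors {v, w, x, y, t}): φ is false.
  m (successors {u, x, y, t}): φ is false.
For instance, at w:
  At w: []~([]r | r) requires ~([]r | r) at every successor {u}.
      At u: []r | r is false, so ~([]r | r) is true.
  So []~([]r | r) is true at w.
Satisfying worlds: {w, y}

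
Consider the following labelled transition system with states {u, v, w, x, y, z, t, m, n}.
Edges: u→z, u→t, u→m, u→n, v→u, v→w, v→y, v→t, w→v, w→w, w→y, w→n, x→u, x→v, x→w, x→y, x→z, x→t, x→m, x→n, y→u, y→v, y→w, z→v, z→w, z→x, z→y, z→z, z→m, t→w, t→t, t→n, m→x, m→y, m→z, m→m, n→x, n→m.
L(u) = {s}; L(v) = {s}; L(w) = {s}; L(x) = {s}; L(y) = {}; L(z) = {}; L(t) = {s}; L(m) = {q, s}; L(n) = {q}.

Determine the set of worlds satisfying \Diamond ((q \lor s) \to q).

Recall that \Diamond ψ holds at a world iff ψ holds at some accessible world.
Let φ = \Diamond ((q \lor s) \to q). Evaluate φ at each world:
  u (successors {z, t, m, n}): φ is true.
  v (successors {u, w, y, t}): φ is true.
  w (successors {v, w, y, n}): φ is true.
  x (successors {u, v, w, y, z, t, m, n}): φ is true.
  y (successors {u, v, w}): φ is false.
  z (successors {v, w, x, y, z, m}): φ is true.
  t (successors {w, t, n}): φ is true.
  m (successors {x, y, z, m}): φ is true.
  n (successors {x, m}): φ is true.
For instance, at m:
  At m: \Diamond ((q \lor s) \to q) requires (q \lor s) \to q at some successor in {x, y, z, m}.
    (q \lor s) \to q holds at y, so \Diamond ((q \lor s) \to q) is true at m.
Satisfying worlds: {u, v, w, x, z, t, m, n}

u, v, w, x, z, t, m, n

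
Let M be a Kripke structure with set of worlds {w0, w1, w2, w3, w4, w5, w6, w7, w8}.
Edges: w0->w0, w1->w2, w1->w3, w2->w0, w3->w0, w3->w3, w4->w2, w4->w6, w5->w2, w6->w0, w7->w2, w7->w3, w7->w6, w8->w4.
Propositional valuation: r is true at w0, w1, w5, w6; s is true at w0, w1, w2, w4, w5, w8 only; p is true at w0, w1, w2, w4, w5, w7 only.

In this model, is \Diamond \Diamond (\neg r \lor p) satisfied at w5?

At w5: \Diamond \Diamond (\neg r \lor p) requires \Diamond (\neg r \lor p) at some successor in {w2}.
  \Diamond (\neg r \lor p) holds at w2, so \Diamond \Diamond (\neg r \lor p) is true at w5.
    At w2: \Diamond (\neg r \lor p) requires \neg r \lor p at some successor in {w0}.
      \neg r \lor p holds at w0, so \Diamond (\neg r \lor p) is true at w2.

Yes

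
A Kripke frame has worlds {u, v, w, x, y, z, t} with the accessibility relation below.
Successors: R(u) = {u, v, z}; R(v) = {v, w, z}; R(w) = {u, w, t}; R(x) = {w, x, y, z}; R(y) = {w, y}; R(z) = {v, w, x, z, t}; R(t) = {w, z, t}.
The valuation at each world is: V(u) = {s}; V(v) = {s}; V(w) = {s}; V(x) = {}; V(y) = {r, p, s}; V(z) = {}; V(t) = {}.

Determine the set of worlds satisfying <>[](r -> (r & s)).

u, v, w, x, y, z, t

Recall that []ψ holds at a world iff ψ holds at every accessible world, and <>ψ holds iff ψ holds at some accessible world.
Let φ = <>[](r -> (r & s)). Evaluate φ at each world:
  u (successors {u, v, z}): φ is true.
  v (successors {v, w, z}): φ is true.
  w (successors {u, w, t}): φ is true.
  x (successors {w, x, y, z}): φ is true.
  y (successors {w, y}): φ is true.
  z (successors {v, w, x, z, t}): φ is true.
  t (successors {w, z, t}): φ is true.
For instance, at x:
  At x: <>[](r -> (r & s)) requires [](r -> (r & s)) at some successor in {w, x, y, z}.
    [](r -> (r & s)) holds at w, so <>[](r -> (r & s)) is true at x.
      At w: [](r -> (r & s)) requires r -> (r & s) at every successor {u, w, t}.
        At u: r -> (r & s) is true.
        At w: r -> (r & s) is true.
        At t: r -> (r & s) is true.
      So [](r -> (r & s)) is true at w.
Satisfying worlds: {u, v, w, x, y, z, t}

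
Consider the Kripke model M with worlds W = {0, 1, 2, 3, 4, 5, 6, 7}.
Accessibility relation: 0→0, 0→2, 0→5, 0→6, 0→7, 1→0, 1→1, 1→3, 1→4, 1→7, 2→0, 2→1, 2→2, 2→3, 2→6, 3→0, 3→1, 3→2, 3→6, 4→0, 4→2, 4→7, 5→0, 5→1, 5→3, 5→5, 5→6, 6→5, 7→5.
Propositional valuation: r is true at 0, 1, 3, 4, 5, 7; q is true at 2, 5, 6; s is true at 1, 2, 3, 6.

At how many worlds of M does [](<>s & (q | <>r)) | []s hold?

Let φ = [](<>s & (q | <>r)) | []s. Evaluate φ at each world:
  0 (successors {0, 2, 5, 6, 7}): φ is false.
  1 (successors {0, 1, 3, 4, 7}): φ is false.
  2 (successors {0, 1, 2, 3, 6}): φ is false.
  3 (successors {0, 1, 2, 6}): φ is false.
  4 (successors {0, 2, 7}): φ is false.
  5 (successors {0, 1, 3, 5, 6}): φ is false.
  6 (successors {5}): φ is true.
  7 (successors {5}): φ is true.
For instance, at 4:
  At 4: [](<>s & (q | <>r)) is false, []s is false, so [](<>s & (q | <>r)) | []s is false.
    At 4: [](<>s & (q | <>r)) requires <>s & (q | <>r) at every successor {0, 2, 7}.
      <>s & (q | <>r) fails at 7, so [](<>s & (q | <>r)) is false at 4.
    At 4: []s requires s at every successor {0, 2, 7}.
      s fails at 0, so []s is false at 4.
Satisfying worlds: {6, 7}

2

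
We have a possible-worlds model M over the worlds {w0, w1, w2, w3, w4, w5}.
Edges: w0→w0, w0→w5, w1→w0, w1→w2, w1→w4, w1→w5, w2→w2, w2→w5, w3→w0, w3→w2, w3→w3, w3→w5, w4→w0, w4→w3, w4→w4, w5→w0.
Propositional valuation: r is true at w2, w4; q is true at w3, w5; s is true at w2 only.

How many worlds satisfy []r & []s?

0

Let φ = []r & []s. Evaluate φ at each world:
  w0 (successors {w0, w5}): φ is false.
  w1 (successors {w0, w2, w4, w5}): φ is false.
  w2 (successors {w2, w5}): φ is false.
  w3 (successors {w0, w2, w3, w5}): φ is false.
  w4 (successors {w0, w3, w4}): φ is false.
  w5 (successors {w0}): φ is false.
For instance, at w5:
  At w5: []r is false, []s is false, so []r & []s is false.
    At w5: []r requires r at every successor {w0}.
      r fails at w0, so []r is false at w5.
    At w5: []s requires s at every successor {w0}.
      s fails at w0, so []s is false at w5.
Satisfying worlds: none.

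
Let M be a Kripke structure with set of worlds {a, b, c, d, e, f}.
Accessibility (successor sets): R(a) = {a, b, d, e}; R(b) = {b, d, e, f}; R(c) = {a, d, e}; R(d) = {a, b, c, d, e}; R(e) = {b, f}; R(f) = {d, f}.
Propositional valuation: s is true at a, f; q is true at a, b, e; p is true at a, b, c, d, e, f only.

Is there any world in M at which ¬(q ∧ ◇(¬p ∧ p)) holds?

Recall that ◇ψ holds at a world iff ψ holds at some accessible world.
Let φ = ¬(q ∧ ◇(¬p ∧ p)). Evaluate φ at each world:
  a (successors {a, b, d, e}): φ is true.
  b (successors {b, d, e, f}): φ is true.
  c (successors {a, d, e}): φ is true.
  d (successors {a, b, c, d, e}): φ is true.
  e (successors {b, f}): φ is true.
  f (successors {d, f}): φ is true.
Detail at a (witness):
  At a: q ∧ ◇(¬p ∧ p) is false, so ¬(q ∧ ◇(¬p ∧ p)) is true.
    At a: q is true, ◇(¬p ∧ p) is false, so q ∧ ◇(¬p ∧ p) is false.
      At a: ◇(¬p ∧ p) requires ¬p ∧ p at some successor in {a, b, d, e}.
        At a: ¬p ∧ p is false.
        At b: ¬p ∧ p is false.
        At d: ¬p ∧ p is false.
        At e: ¬p ∧ p is false.
      So ◇(¬p ∧ p) is false at a.

Yes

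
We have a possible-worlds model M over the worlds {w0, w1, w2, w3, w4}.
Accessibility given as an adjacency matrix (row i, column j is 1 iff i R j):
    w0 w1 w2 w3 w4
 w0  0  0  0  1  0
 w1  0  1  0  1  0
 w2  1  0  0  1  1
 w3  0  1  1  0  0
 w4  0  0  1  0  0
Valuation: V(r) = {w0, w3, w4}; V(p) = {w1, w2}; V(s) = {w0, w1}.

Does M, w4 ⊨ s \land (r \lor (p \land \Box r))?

At w4: s is false, r \lor (p \land \Box r) is true, so s \land (r \lor (p \land \Box r)) is false.
  At w4: r is true, p \land \Box r is false, so r \lor (p \land \Box r) is true.
    At w4: p is false, \Box r is false, so p \land \Box r is false.
      At w4: \Box r requires r at every successor {w2}.
        r fails at w2, so \Box r is false at w4.

No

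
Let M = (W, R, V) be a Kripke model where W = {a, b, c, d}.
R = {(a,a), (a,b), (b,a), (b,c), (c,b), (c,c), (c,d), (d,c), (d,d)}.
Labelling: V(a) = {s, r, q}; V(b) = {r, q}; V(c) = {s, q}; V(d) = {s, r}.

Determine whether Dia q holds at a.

At a: Dia q requires q at some successor in {a, b}.
  q holds at a, so Dia q is true at a.

Yes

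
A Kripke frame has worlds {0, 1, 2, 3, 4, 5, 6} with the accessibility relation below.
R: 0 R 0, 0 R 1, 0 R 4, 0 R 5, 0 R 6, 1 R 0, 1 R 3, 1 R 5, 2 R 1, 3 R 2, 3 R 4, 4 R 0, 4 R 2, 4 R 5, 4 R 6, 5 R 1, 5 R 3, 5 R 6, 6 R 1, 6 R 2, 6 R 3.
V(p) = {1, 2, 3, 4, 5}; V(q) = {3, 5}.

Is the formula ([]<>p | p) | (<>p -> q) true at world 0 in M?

Yes

At 0: []<>p | p is true, <>p -> q is false, so ([]<>p | p) | (<>p -> q) is true.
  At 0: []<>p is true, p is false, so []<>p | p is true.
    At 0: []<>p requires <>p at every successor {0, 1, 4, 5, 6}.
      At 0: <>p is true.
      At 1: <>p is true.
      At 4: <>p is true.
      At 5: <>p is true.
      At 6: <>p is true.
    So []<>p is true at 0.
  At 0: <>p is true, q is false, so <>p -> q is false.
    At 0: <>p requires p at some successor in {0, 1, 4, 5, 6}.
      p holds at 1, so <>p is true at 0.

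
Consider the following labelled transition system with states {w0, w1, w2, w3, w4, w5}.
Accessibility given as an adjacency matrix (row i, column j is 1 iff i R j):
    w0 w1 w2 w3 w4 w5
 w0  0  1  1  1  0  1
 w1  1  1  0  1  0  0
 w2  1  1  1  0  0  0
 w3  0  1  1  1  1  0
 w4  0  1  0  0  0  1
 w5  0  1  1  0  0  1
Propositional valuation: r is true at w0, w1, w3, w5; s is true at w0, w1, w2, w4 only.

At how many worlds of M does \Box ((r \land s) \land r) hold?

Let φ = \Box ((r \land s) \land r). Evaluate φ at each world:
  w0 (successors {w1, w2, w3, w5}): φ is false.
  w1 (successors {w0, w1, w3}): φ is false.
  w2 (successors {w0, w1, w2}): φ is false.
  w3 (successors {w1, w2, w3, w4}): φ is false.
  w4 (successors {w1, w5}): φ is false.
  w5 (successors {w1, w2, w5}): φ is false.
For instance, at w4:
  At w4: \Box ((r \land s) \land r) requires (r \land s) \land r at every successor {w1, w5}.
    (r \land s) \land r fails at w5, so \Box ((r \land s) \land r) is false at w4.
Satisfying worlds: none.

0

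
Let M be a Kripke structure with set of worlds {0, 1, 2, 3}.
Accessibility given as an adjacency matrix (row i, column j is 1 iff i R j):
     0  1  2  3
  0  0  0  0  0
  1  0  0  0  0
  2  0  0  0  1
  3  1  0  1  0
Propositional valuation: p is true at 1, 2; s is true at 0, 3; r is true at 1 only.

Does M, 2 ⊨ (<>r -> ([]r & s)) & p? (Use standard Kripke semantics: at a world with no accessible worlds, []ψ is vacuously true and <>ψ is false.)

Yes

Recall that []ψ holds at a world iff ψ holds at every accessible world, and <>ψ holds iff ψ holds at some accessible world.
At 2: <>r -> ([]r & s) is true, p is true, so (<>r -> ([]r & s)) & p is true.
  At 2: <>r is false, []r & s is false, so <>r -> ([]r & s) is true.
    At 2: <>r requires r at some successor in {3}.
      At 3: r is false.
    So <>r is false at 2.
    At 2: []r is false, s is false, so []r & s is false.
      At 2: []r requires r at every successor {3}.
        r fails at 3, so []r is false at 2.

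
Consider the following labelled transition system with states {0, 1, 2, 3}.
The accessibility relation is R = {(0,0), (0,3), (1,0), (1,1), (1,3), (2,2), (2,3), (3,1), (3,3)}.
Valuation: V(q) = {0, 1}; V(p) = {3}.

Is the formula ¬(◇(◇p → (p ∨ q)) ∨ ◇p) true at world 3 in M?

At 3: ◇(◇p → (p ∨ q)) ∨ ◇p is true, so ¬(◇(◇p → (p ∨ q)) ∨ ◇p) is false.
  At 3: ◇(◇p → (p ∨ q)) is true, ◇p is true, so ◇(◇p → (p ∨ q)) ∨ ◇p is true.
    At 3: ◇(◇p → (p ∨ q)) requires ◇p → (p ∨ q) at some successor in {1, 3}.
      ◇p → (p ∨ q) holds at 1, so ◇(◇p → (p ∨ q)) is true at 3.
    At 3: ◇p requires p at some successor in {1, 3}.
      p holds at 3, so ◇p is true at 3.

No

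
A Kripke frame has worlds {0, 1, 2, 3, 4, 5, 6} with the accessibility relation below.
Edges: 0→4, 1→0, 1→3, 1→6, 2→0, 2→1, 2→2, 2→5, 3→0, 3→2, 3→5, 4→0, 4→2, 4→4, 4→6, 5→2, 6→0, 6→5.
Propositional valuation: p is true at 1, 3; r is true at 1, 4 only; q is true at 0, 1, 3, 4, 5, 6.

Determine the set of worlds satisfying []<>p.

5

Recall that []ψ holds at a world iff ψ holds at every accessible world, and <>ψ holds iff ψ holds at some accessible world.
Let φ = []<>p. Evaluate φ at each world:
  0 (successors {4}): φ is false.
  1 (successors {0, 3, 6}): φ is false.
  2 (successors {0, 1, 2, 5}): φ is false.
  3 (successors {0, 2, 5}): φ is false.
  4 (successors {0, 2, 4, 6}): φ is false.
  5 (successors {2}): φ is true.
  6 (successors {0, 5}): φ is false.
For instance, at 0:
  At 0: []<>p requires <>p at every successor {4}.
    <>p fails at 4, so []<>p is false at 0.
      At 4: <>p requires p at some successor in {0, 2, 4, 6}.
        At 0: p is false.
        At 2: p is false.
        At 4: p is false.
        At 6: p is false.
      So <>p is false at 4.
Satisfying worlds: {5}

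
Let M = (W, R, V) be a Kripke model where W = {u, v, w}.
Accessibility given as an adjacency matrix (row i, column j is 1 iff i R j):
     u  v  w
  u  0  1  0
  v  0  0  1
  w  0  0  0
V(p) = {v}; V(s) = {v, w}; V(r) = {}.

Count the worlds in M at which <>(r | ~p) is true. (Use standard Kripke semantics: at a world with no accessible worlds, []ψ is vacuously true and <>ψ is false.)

1

Recall that <>ψ holds at a world iff ψ holds at some accessible world.
Let φ = <>(r | ~p). Evaluate φ at each world:
  u (successors {v}): φ is false.
  v (successors {w}): φ is true.
  w (successors ∅): φ is false.
For instance, at u:
  At u: <>(r | ~p) requires r | ~p at some successor in {v}.
    At v: r | ~p is false.
  So <>(r | ~p) is false at u.
Satisfying worlds: {v}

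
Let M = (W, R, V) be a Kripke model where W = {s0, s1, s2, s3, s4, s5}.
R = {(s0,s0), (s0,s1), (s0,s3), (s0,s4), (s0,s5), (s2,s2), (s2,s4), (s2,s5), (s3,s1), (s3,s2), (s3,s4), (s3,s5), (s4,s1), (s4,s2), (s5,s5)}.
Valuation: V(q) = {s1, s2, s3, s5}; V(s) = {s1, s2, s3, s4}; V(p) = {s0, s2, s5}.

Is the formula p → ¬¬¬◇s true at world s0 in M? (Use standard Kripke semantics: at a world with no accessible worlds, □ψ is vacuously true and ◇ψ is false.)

At s0: p is true, ¬¬¬◇s is false, so p → ¬¬¬◇s is false.
  At s0: ¬¬◇s is true, so ¬¬¬◇s is false.
    At s0: ¬◇s is false, so ¬¬◇s is true.
      At s0: ◇s is true, so ¬◇s is false.

No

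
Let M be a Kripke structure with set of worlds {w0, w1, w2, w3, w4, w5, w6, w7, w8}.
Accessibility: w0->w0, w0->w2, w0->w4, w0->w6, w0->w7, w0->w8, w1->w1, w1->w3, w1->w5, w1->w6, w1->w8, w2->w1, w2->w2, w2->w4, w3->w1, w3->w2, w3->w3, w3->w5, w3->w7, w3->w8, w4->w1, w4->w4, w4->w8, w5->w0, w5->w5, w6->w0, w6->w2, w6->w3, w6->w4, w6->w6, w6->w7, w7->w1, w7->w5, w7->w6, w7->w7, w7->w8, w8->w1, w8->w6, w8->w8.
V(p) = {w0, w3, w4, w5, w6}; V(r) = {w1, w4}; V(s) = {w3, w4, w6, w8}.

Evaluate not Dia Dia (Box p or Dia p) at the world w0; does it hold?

No

At w0: Dia Dia (Box p or Dia p) is true, so not Dia Dia (Box p or Dia p) is false.
  At w0: Dia Dia (Box p or Dia p) requires Dia (Box p or Dia p) at some successor in {w0, w2, w4, w6, w7, w8}.
    Dia (Box p or Dia p) holds at w0, so Dia Dia (Box p or Dia p) is true at w0.
      At w0: Dia (Box p or Dia p) requires Box p or Dia p at some successor in {w0, w2, w4, w6, w7, w8}.
        Box p or Dia p holds at w0, so Dia (Box p or Dia p) is true at w0.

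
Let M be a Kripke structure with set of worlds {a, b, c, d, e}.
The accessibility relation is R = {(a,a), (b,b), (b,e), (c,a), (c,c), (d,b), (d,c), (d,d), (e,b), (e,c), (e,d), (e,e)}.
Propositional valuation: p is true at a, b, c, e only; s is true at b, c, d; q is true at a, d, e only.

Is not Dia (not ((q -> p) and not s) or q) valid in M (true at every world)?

Recall that Dia ψ holds at a world iff ψ holds at some accessible world.
Let φ = not Dia (not ((q -> p) and not s) or q). Evaluate φ at each world:
  a (successors {a}): φ is false.
  b (successors {b, e}): φ is false.
  c (successors {a, c}): φ is false.
  d (successors {b, c, d}): φ is false.
  e (successors {b, c, d, e}): φ is false.
Detail at a (counterexample):
  At a: Dia (not ((q -> p) and not s) or q) is true, so not Dia (not ((q -> p) and not s) or q) is false.
    At a: Dia (not ((q -> p) and not s) or q) requires not ((q -> p) and not s) or q at some successor in {a}.
      not ((q -> p) and not s) or q holds at a, so Dia (not ((q -> p) and not s) or q) is true at a.

No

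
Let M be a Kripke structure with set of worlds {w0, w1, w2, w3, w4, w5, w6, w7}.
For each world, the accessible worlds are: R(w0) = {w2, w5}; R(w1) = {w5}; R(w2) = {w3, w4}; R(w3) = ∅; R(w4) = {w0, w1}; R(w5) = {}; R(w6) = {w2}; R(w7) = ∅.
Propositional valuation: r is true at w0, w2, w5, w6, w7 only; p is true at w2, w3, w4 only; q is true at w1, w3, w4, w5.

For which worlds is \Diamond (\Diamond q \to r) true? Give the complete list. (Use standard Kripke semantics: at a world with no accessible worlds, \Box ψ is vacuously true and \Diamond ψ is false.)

Let φ = \Diamond (\Diamond q \to r). Evaluate φ at each world:
  w0 (successors {w2, w5}): φ is true.
  w1 (successors {w5}): φ is true.
  w2 (successors {w3, w4}): φ is true.
  w3 (successors ∅): φ is false.
  w4 (successors {w0, w1}): φ is true.
  w5 (successors ∅): φ is false.
  w6 (successors {w2}): φ is true.
  w7 (successors ∅): φ is false.
For instance, at w2:
  At w2: \Diamond (\Diamond q \to r) requires \Diamond q \to r at some successor in {w3, w4}.
    \Diamond q \to r holds at w3, so \Diamond (\Diamond q \to r) is true at w2.
      At w3: \Diamond q is false, r is false, so \Diamond q \to r is true.
Satisfying worlds: {w0, w1, w2, w4, w6}

w0, w1, w2, w4, w6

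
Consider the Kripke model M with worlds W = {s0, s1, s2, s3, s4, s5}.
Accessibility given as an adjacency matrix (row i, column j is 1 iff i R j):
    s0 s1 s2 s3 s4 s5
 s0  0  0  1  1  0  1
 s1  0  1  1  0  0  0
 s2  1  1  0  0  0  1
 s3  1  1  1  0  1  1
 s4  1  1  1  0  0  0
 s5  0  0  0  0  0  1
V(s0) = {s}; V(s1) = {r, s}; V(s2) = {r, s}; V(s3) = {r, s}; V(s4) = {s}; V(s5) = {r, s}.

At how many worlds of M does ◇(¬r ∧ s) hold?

3

Let φ = ◇(¬r ∧ s). Evaluate φ at each world:
  s0 (successors {s2, s3, s5}): φ is false.
  s1 (successors {s1, s2}): φ is false.
  s2 (successors {s0, s1, s5}): φ is true.
  s3 (successors {s0, s1, s2, s4, s5}): φ is true.
  s4 (successors {s0, s1, s2}): φ is true.
  s5 (successors {s5}): φ is false.
For instance, at s3:
  At s3: ◇(¬r ∧ s) requires ¬r ∧ s at some successor in {s0, s1, s2, s4, s5}.
    ¬r ∧ s holds at s0, so ◇(¬r ∧ s) is true at s3.
Satisfying worlds: {s2, s3, s4}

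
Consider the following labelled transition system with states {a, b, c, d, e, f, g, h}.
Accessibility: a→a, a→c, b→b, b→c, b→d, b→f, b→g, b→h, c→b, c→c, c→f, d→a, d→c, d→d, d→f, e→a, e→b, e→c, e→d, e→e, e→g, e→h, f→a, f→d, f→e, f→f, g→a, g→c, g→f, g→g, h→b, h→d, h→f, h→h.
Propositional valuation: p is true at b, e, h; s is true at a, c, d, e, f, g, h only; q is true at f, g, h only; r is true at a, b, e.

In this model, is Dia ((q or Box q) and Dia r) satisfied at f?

At f: Dia ((q or Box q) and Dia r) requires (q or Box q) and Dia r at some successor in {a, d, e, f}.
  (q or Box q) and Dia r holds at f, so Dia ((q or Box q) and Dia r) is true at f.
    At f: q or Box q is true, Dia r is true, so (q or Box q) and Dia r is true.
      At f: q is true, Box q is false, so q or Box q is true.
      At f: Dia r requires r at some successor in {a, d, e, f}.
        r holds at a, so Dia r is true at f.

Yes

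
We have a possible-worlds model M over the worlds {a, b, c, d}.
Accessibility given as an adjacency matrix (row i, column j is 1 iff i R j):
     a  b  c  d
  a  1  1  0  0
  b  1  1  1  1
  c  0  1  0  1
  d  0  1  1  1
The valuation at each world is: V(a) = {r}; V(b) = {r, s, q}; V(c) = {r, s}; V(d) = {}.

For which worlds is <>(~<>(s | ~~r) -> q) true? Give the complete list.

a, b, c, d

Let φ = <>(~<>(s | ~~r) -> q). Evaluate φ at each world:
  a (successors {a, b}): φ is true.
  b (successors {a, b, c, d}): φ is true.
  c (successors {b, d}): φ is true.
  d (successors {b, c, d}): φ is true.
For instance, at c:
  At c: <>(~<>(s | ~~r) -> q) requires ~<>(s | ~~r) -> q at some successor in {b, d}.
    ~<>(s | ~~r) -> q holds at b, so <>(~<>(s | ~~r) -> q) is true at c.
      At b: ~<>(s | ~~r) is false, q is true, so ~<>(s | ~~r) -> q is true.
Satisfying worlds: {a, b, c, d}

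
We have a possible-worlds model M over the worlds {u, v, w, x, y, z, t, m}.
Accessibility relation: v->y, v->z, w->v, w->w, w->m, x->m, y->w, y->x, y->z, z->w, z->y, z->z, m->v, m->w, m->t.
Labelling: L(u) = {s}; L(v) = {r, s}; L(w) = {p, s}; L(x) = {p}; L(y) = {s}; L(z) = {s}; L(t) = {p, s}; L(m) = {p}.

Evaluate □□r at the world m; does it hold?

At m: □□r requires □r at every successor {v, w, t}.
  □r fails at v, so □□r is false at m.
    At v: □r requires r at every successor {y, z}.
      r fails at y, so □r is false at v.

No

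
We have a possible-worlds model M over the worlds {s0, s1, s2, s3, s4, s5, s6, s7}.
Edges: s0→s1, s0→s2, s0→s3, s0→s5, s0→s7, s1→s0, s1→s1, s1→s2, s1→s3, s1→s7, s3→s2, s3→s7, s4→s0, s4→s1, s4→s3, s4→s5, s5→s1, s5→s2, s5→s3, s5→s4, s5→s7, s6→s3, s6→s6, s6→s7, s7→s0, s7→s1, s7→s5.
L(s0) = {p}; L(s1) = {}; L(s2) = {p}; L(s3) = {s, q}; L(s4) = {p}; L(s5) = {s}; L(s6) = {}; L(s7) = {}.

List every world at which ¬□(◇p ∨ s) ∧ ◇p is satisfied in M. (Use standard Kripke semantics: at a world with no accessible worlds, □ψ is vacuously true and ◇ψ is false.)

Recall that □ψ holds at a world iff ψ holds at every accessible world, and ◇ψ holds iff ψ holds at some accessible world.
Let φ = ¬□(◇p ∨ s) ∧ ◇p. Evaluate φ at each world:
  s0 (successors {s1, s2, s3, s5, s7}): φ is true.
  s1 (successors {s0, s1, s2, s3, s7}): φ is true.
  s2 (successors ∅): φ is false.
  s3 (successors {s2, s7}): φ is true.
  s4 (successors {s0, s1, s3, s5}): φ is false.
  s5 (successors {s1, s2, s3, s4, s7}): φ is true.
  s6 (successors {s3, s6, s7}): φ is false.
  s7 (successors {s0, s1, s5}): φ is false.
For instance, at s0:
  At s0: ¬□(◇p ∨ s) is true, ◇p is true, so ¬□(◇p ∨ s) ∧ ◇p is true.
    At s0: □(◇p ∨ s) is false, so ¬□(◇p ∨ s) is true.
      At s0: □(◇p ∨ s) requires ◇p ∨ s at every successor {s1, s2, s3, s5, s7}.
        ◇p ∨ s fails at s2, so □(◇p ∨ s) is false at s0.
    At s0: ◇p requires p at some successor in {s1, s2, s3, s5, s7}.
      p holds at s2, so ◇p is true at s0.
Satisfying worlds: {s0, s1, s3, s5}

s0, s1, s3, s5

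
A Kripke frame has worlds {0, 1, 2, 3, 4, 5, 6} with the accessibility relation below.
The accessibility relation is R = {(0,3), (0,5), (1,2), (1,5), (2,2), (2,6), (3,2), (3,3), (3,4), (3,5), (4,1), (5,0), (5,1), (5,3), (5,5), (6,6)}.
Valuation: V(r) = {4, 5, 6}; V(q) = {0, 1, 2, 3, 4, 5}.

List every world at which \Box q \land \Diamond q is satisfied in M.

0, 1, 3, 4, 5

Recall that \Box ψ holds at a world iff ψ holds at every accessible world, and \Diamond ψ holds iff ψ holds at some accessible world.
Let φ = \Box q \land \Diamond q. Evaluate φ at each world:
  0 (successors {3, 5}): φ is true.
  1 (successors {2, 5}): φ is true.
  2 (successors {2, 6}): φ is false.
  3 (successors {2, 3, 4, 5}): φ is true.
  4 (successors {1}): φ is true.
  5 (successors {0, 1, 3, 5}): φ is true.
  6 (successors {6}): φ is false.
For instance, at 0:
  At 0: \Box q is true, \Diamond q is true, so \Box q \land \Diamond q is true.
    At 0: \Box q requires q at every successor {3, 5}.
      At 3: q is true.
      At 5: q is true.
    So \Box q is true at 0.
    At 0: \Diamond q requires q at some successor in {3, 5}.
      q holds at 3, so \Diamond q is true at 0.
Satisfying worlds: {0, 1, 3, 4, 5}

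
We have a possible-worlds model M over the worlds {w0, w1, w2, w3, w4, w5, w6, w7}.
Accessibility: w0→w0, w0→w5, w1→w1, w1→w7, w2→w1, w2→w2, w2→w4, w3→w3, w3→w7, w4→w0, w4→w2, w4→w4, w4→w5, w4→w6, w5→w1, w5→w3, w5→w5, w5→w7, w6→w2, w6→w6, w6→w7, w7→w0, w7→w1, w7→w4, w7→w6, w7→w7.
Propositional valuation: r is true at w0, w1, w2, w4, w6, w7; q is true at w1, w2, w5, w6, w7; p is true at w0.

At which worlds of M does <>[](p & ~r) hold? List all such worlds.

Recall that []ψ holds at a world iff ψ holds at every accessible world, and <>ψ holds iff ψ holds at some accessible world.
Let φ = <>[](p & ~r). Evaluate φ at each world:
  w0 (successors {w0, w5}): φ is false.
  w1 (successors {w1, w7}): φ is false.
  w2 (successors {w1, w2, w4}): φ is false.
  w3 (successors {w3, w7}): φ is false.
  w4 (successors {w0, w2, w4, w5, w6}): φ is false.
  w5 (successors {w1, w3, w5, w7}): φ is false.
  w6 (successors {w2, w6, w7}): φ is false.
  w7 (successors {w0, w1, w4, w6, w7}): φ is false.
For instance, at w1:
  At w1: <>[](p & ~r) requires [](p & ~r) at some successor in {w1, w7}.
    At w1: [](p & ~r) is false.
    At w7: [](p & ~r) is false.
  So <>[](p & ~r) is false at w1.
Satisfying worlds: none.

none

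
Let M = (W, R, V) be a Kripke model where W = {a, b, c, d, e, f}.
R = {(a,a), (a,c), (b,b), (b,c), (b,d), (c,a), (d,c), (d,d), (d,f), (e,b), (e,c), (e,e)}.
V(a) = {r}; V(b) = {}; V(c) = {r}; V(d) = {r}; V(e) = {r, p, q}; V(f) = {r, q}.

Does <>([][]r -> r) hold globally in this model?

Recall that []ψ holds at a world iff ψ holds at every accessible world, and <>ψ holds iff ψ holds at some accessible world.
Let φ = <>([][]r -> r). Evaluate φ at each world:
  a (successors {a, c}): φ is true.
  b (successors {b, c, d}): φ is true.
  c (successors {a}): φ is true.
  d (successors {c, d, f}): φ is true.
  e (successors {b, c, e}): φ is true.
  f (successors ∅): φ is false.
Detail at f (counterexample):
  At f: no accessible worlds, so <>([][]r -> r) is false.

No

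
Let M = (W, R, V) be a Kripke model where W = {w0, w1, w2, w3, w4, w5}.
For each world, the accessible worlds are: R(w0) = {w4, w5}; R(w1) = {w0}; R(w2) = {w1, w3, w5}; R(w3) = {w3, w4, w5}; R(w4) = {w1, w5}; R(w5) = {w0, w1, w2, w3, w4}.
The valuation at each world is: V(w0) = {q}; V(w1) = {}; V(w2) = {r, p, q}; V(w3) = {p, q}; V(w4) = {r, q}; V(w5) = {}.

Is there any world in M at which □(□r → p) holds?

Recall that □ψ holds at a world iff ψ holds at every accessible world, and ◇ψ holds iff ψ holds at some accessible world.
Let φ = □(□r → p). Evaluate φ at each world:
  w0 (successors {w4, w5}): φ is true.
  w1 (successors {w0}): φ is true.
  w2 (successors {w1, w3, w5}): φ is true.
  w3 (successors {w3, w4, w5}): φ is true.
  w4 (successors {w1, w5}): φ is true.
  w5 (successors {w0, w1, w2, w3, w4}): φ is true.
Detail at w0 (witness):
  At w0: □(□r → p) requires □r → p at every successor {w4, w5}.
      At w4: □r is false, p is false, so □r → p is true.
      At w5: □r is false, p is false, so □r → p is true.
  So □(□r → p) is true at w0.

Yes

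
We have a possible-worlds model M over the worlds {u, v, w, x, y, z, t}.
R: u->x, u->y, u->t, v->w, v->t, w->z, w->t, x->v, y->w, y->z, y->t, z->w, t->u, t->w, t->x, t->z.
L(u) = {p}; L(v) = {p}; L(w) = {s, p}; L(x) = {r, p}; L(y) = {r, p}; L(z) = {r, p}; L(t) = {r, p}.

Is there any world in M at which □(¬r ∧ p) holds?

Yes

Recall that □ψ holds at a world iff ψ holds at every accessible world, and ◇ψ holds iff ψ holds at some accessible world.
Let φ = □(¬r ∧ p). Evaluate φ at each world:
  u (successors {x, y, t}): φ is false.
  v (successors {w, t}): φ is false.
  w (successors {z, t}): φ is false.
  x (successors {v}): φ is true.
  y (successors {w, z, t}): φ is false.
  z (successors {w}): φ is true.
  t (successors {u, w, x, z}): φ is false.
Detail at x (witness):
  At x: □(¬r ∧ p) requires ¬r ∧ p at every successor {v}.
    At v: ¬r ∧ p is true.
  So □(¬r ∧ p) is true at x.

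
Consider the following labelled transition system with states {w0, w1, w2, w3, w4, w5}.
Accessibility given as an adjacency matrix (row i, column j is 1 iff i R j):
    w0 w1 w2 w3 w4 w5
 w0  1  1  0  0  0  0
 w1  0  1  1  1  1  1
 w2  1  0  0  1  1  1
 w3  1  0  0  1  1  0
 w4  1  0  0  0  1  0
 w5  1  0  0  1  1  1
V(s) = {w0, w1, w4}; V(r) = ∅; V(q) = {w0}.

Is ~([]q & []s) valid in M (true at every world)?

Let φ = ~([]q & []s). Evaluate φ at each world:
  w0 (successors {w0, w1}): φ is true.
  w1 (successors {w1, w2, w3, w4, w5}): φ is true.
  w2 (successors {w0, w3, w4, w5}): φ is true.
  w3 (successors {w0, w3, w4}): φ is true.
  w4 (successors {w0, w4}): φ is true.
  w5 (successors {w0, w3, w4, w5}): φ is true.
For instance, at w4:
  At w4: []q & []s is false, so ~([]q & []s) is true.
    At w4: []q is false, []s is true, so []q & []s is false.
      At w4: []q requires q at every successor {w0, w4}.
        q fails at w4, so []q is false at w4.
      At w4: []s requires s at every successor {w0, w4}.
        At w0: s is true.
        At w4: s is true.
      So []s is true at w4.

Yes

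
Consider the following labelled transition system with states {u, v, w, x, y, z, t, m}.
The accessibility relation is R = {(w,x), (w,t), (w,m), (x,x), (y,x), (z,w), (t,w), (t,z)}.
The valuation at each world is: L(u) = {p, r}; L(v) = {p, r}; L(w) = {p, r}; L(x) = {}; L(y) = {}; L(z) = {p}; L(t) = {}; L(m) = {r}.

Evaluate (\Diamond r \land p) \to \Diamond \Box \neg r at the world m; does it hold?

Recall that \Box ψ holds at a world iff ψ holds at every accessible world, and \Diamond ψ holds iff ψ holds at some accessible world.
At m: \Diamond r \land p is false, \Diamond \Box \neg r is false, so (\Diamond r \land p) \to \Diamond \Box \neg r is true.
  At m: \Diamond r is false, p is false, so \Diamond r \land p is false.
    At m: no accessible worlds, so \Diamond r is false.
  At m: no accessible worlds, so \Diamond \Box \neg r is false.

Yes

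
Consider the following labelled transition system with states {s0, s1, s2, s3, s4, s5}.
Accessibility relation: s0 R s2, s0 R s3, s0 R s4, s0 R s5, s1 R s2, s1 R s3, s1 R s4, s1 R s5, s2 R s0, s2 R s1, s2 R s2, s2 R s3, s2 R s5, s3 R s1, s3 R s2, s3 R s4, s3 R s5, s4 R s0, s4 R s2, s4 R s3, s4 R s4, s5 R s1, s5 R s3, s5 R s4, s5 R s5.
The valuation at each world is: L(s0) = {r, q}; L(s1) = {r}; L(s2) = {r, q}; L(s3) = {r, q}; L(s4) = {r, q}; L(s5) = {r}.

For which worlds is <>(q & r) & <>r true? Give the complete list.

s0, s1, s2, s3, s4, s5

Let φ = <>(q & r) & <>r. Evaluate φ at each world:
  s0 (successors {s2, s3, s4, s5}): φ is true.
  s1 (successors {s2, s3, s4, s5}): φ is true.
  s2 (successors {s0, s1, s2, s3, s5}): φ is true.
  s3 (successors {s1, s2, s4, s5}): φ is true.
  s4 (successors {s0, s2, s3, s4}): φ is true.
  s5 (successors {s1, s3, s4, s5}): φ is true.
For instance, at s4:
  At s4: <>(q & r) is true, <>r is true, so <>(q & r) & <>r is true.
    At s4: <>(q & r) requires q & r at some successor in {s0, s2, s3, s4}.
      q & r holds at s0, so <>(q & r) is true at s4.
    At s4: <>r requires r at some successor in {s0, s2, s3, s4}.
      r holds at s0, so <>r is true at s4.
Satisfying worlds: {s0, s1, s2, s3, s4, s5}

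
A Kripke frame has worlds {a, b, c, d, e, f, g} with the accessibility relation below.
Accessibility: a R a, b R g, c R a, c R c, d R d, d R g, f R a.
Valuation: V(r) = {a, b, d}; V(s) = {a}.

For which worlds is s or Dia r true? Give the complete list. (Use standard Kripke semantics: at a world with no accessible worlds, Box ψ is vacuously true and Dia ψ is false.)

a, c, d, f

Let φ = s or Dia r. Evaluate φ at each world:
  a (successors {a}): φ is true.
  b (successors {g}): φ is false.
  c (successors {a, c}): φ is true.
  d (successors {d, g}): φ is true.
  e (successors ∅): φ is false.
  f (successors {a}): φ is true.
  g (successors ∅): φ is false.
For instance, at a:
  At a: s is true, Dia r is true, so s or Dia r is true.
    At a: Dia r requires r at some successor in {a}.
      r holds at a, so Dia r is true at a.
Satisfying worlds: {a, c, d, f}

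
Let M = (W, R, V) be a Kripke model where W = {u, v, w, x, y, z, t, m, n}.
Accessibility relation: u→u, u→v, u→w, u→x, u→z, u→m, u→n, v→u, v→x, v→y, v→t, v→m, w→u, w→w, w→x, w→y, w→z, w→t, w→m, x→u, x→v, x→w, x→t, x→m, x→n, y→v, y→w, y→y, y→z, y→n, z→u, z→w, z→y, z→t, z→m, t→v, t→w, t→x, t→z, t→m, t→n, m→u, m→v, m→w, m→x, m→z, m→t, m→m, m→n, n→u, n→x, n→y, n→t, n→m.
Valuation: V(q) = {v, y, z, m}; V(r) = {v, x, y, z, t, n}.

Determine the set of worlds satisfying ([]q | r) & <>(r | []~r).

v, x, y, z, t, n

Let φ = ([]q | r) & <>(r | []~r). Evaluate φ at each world:
  u (successors {u, v, w, x, z, m, n}): φ is false.
  v (successors {u, x, y, t, m}): φ is true.
  w (successors {u, w, x, y, z, t, m}): φ is false.
  x (successors {u, v, w, t, m, n}): φ is true.
  y (successors {v, w, y, z, n}): φ is true.
  z (successors {u, w, y, t, m}): φ is true.
  t (successors {v, w, x, z, m, n}): φ is true.
  m (successors {u, v, w, x, z, t, m, n}): φ is false.
  n (successors {u, x, y, t, m}): φ is true.
For instance, at z:
  At z: []q | r is true, <>(r | []~r) is true, so ([]q | r) & <>(r | []~r) is true.
    At z: []q is false, r is true, so []q | r is true.
      At z: []q requires q at every successor {u, w, y, t, m}.
        q fails at u, so []q is false at z.
    At z: <>(r | []~r) requires r | []~r at some successor in {u, w, y, t, m}.
      r | []~r holds at y, so <>(r | []~r) is true at z.
Satisfying worlds: {v, x, y, z, t, n}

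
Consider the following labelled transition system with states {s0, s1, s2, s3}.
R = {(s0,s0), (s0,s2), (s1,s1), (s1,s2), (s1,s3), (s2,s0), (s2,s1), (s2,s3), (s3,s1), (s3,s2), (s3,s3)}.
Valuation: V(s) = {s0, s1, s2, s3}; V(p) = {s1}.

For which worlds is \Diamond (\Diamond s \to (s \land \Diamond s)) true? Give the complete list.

Let φ = \Diamond (\Diamond s \to (s \land \Diamond s)). Evaluate φ at each world:
  s0 (successors {s0, s2}): φ is true.
  s1 (successors {s1, s2, s3}): φ is true.
  s2 (successors {s0, s1, s3}): φ is true.
  s3 (successors {s1, s2, s3}): φ is true.
For instance, at s3:
  At s3: \Diamond (\Diamond s \to (s \land \Diamond s)) requires \Diamond s \to (s \land \Diamond s) at some successor in {s1, s2, s3}.
    \Diamond s \to (s \land \Diamond s) holds at s1, so \Diamond (\Diamond s \to (s \land \Diamond s)) is true at s3.
      At s1: \Diamond s is true, s \land \Diamond s is true, so \Diamond s \to (s \land \Diamond s) is true.
Satisfying worlds: {s0, s1, s2, s3}

s0, s1, s2, s3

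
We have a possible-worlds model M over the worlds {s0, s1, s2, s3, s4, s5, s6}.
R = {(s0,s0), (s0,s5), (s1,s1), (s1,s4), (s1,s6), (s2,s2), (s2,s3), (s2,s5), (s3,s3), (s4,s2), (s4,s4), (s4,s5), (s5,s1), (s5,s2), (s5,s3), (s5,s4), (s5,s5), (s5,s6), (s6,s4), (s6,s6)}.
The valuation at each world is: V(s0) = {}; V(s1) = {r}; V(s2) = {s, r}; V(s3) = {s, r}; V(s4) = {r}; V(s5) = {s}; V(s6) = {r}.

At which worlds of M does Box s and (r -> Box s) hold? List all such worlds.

Let φ = Box s and (r -> Box s). Evaluate φ at each world:
  s0 (successors {s0, s5}): φ is false.
  s1 (successors {s1, s4, s6}): φ is false.
  s2 (successors {s2, s3, s5}): φ is true.
  s3 (successors {s3}): φ is true.
  s4 (successors {s2, s4, s5}): φ is false.
  s5 (successors {s1, s2, s3, s4, s5, s6}): φ is false.
  s6 (successors {s4, s6}): φ is false.
For instance, at s4:
  At s4: Box s is false, r -> Box s is false, so Box s and (r -> Box s) is false.
    At s4: Box s requires s at every successor {s2, s4, s5}.
      s fails at s4, so Box s is false at s4.
    At s4: r is true, Box s is false, so r -> Box s is false.
      At s4: Box s requires s at every successor {s2, s4, s5}.
        s fails at s4, so Box s is false at s4.
Satisfying worlds: {s2, s3}

s2, s3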